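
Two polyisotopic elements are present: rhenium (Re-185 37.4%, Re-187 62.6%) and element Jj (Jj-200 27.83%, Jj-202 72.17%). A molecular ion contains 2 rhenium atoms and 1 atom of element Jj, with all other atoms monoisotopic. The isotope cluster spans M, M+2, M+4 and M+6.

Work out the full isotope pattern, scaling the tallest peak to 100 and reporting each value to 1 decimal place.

8.7 : 51.7 : 100.0 : 63.3

Rhenium pattern (n=2): 0.139876 : 0.468248 : 0.391876
Element Jj pattern (n=1): 0.2783 : 0.7217
Convolve the two distributions (both contribute in 2-u steps):
  M: 0.139876×0.2783 = 0.038927
  M+2: 0.139876×0.7217 + 0.468248×0.2783 = 0.231262
  M+4: 0.468248×0.7217 + 0.391876×0.2783 = 0.446994
  M+6: 0.391876×0.7217 = 0.282817
Scale to base peak (0.446994) = 100: 8.7 : 51.7 : 100.0 : 63.3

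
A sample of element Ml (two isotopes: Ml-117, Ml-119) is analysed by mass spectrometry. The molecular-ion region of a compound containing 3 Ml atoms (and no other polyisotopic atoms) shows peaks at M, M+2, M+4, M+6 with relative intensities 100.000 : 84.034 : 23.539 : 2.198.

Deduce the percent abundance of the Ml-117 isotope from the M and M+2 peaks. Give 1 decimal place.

Write p for the Ml-117 fraction. I(M+2)/I(M) = [C(3,1)·p^2·(1−p)] / p^3 = 3·(1−p)/p = 84.034/100.000 = 0.8403
(1−p)/p = 0.8403/3 = 0.2801  ⇒  p = 1/(1 + 0.2801) = 0.7812
Ml-117: 78.1%, Ml-119: 21.9%.

78.1%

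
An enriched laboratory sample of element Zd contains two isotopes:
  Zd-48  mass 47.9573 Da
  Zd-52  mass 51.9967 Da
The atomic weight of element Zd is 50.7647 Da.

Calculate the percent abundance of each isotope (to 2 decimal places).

Writing the weighted mean with unknown fraction x of Zd-48:
47.9573·x + 51.9967·(1 − x) = 50.7647
(47.9573 − 51.9967)·x = 50.7647 − 51.9967
x = -1.2320 / -4.0394 = 0.30500 → 30.50% Zd-48, 69.50% Zd-52.

Zd-48: 30.50%, Zd-52: 69.50%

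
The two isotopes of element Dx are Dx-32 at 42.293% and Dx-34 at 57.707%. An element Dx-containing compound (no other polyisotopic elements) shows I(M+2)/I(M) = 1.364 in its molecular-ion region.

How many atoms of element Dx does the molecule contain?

With n Dx atoms, P(M+2)/P(M) = C(n,1)·p^(n−1)q / p^n = n·q/p = n · 0.57707/0.42293.
n = 1.364 × 0.42293/0.57707 = 1.00 ≈ 1

1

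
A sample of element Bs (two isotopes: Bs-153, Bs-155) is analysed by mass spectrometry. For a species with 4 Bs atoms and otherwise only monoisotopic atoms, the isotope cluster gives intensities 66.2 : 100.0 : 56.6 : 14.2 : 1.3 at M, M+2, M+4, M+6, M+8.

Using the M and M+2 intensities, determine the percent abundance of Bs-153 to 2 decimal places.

Write p for the Bs-153 fraction. I(M+2)/I(M) = [C(4,1)·p^3·(1−p)] / p^4 = 4·(1−p)/p = 100.0/66.2 = 1.5106
(1−p)/p = 1.5106/4 = 0.3776  ⇒  p = 1/(1 + 0.3776) = 0.7259
Bs-153: 72.59%, Bs-155: 27.41%.

72.59%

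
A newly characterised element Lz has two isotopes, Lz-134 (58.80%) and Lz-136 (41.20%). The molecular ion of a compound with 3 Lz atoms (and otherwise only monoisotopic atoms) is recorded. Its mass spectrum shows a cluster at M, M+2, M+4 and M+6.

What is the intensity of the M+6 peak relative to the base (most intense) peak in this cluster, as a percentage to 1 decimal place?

16.4%

Binomial terms of (0.5880 + 0.4120)^3: M 0.2033, M+2 0.4273, M+4 0.2994, M+6 0.0699 → M+2 is the base peak.
P(M+2) = C(3,1) × 0.5880^2 × 0.4120^1 = 3 × 0.345744 × 0.4120 = 0.427340 (base)
P(M+6) = C(3,3) × 0.5880^0 × 0.4120^3 = 1 × 1.0000 × 0.06993453 = 0.069935
Relative intensity = 0.069935 / 0.427340 × 100 = 16.4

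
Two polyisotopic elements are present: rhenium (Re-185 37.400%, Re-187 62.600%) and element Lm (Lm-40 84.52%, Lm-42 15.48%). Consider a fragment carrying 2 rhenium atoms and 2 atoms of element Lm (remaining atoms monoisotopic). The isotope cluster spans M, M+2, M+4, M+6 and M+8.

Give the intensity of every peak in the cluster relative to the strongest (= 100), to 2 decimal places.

Rhenium pattern (n=2): 0.139876 : 0.468248 : 0.391876
Element Lm pattern (n=2): 0.71436304 : 0.26167392 : 0.02396304
Convolve the two distributions (both contribute in 2-u steps):
  M: 0.139876×0.71436304 = 0.099922
  M+2: 0.139876×0.26167392 + 0.468248×0.71436304 = 0.371101
  M+4: 0.139876×0.02396304 + 0.468248×0.26167392 + 0.391876×0.71436304 = 0.405822
  M+6: 0.468248×0.02396304 + 0.391876×0.26167392 = 0.113764
  M+8: 0.391876×0.02396304 = 0.009391
Scale to base peak (0.405822) = 100: 24.62 : 91.44 : 100.00 : 28.03 : 2.31

24.62 : 91.44 : 100.00 : 28.03 : 2.31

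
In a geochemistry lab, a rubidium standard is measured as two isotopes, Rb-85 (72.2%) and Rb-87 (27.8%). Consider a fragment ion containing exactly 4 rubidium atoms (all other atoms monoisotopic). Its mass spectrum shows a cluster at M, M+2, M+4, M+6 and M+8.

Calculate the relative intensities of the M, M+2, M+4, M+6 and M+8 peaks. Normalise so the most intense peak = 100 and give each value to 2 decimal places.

64.93 : 100.00 : 57.76 : 14.83 : 1.43

The 4 Rb atoms are independent, so intensities follow the terms of (0.722 + 0.278)^4.
P(M) = 0.722^4 = 0.271737
P(M+2) = 4 × 0.722^3 × 0.278^1 = 0.418520
P(M+4) = 6 × 0.722^2 × 0.278^2 = 0.241721
P(M+6) = 4 × 0.722^1 × 0.278^3 = 0.062049
P(M+8) = 0.278^4 = 0.005973
The M+2 peak is largest (0.418520); scaling to 100 gives 64.93 : 100.00 : 57.76 : 14.83 : 1.43.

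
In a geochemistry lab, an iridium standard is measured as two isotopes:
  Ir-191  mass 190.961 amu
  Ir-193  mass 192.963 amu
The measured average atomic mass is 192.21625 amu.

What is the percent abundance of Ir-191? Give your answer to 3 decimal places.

Writing the weighted mean with unknown fraction x of Ir-191:
190.961·x + 192.963·(1 − x) = 192.21625
(190.961 − 192.963)·x = 192.21625 − 192.963
x = -0.74675 / -2.002 = 0.37300 → 37.300% Ir-191, 62.700% Ir-193.

37.300%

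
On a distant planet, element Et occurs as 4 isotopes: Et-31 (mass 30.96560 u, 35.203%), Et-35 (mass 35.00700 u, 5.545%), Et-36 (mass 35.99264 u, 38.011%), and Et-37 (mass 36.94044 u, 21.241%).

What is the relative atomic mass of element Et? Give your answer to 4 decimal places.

Weight each isotope mass by its fractional abundance: 0.35203 × 30.96560 + 0.05545 × 35.00700 + 0.38011 × 35.99264 + 0.21241 × 36.94044
= 10.900820 + 1.941138 + 13.681162 + 7.846519 = 34.369639 u

34.3696 u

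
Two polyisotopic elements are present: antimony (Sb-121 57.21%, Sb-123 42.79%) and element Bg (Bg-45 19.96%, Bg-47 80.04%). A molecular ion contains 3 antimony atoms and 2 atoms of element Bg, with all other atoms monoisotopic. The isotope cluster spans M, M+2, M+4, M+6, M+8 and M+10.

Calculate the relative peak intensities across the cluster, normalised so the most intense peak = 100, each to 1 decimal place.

Antimony pattern (n=3): 0.18724742 : 0.42015297 : 0.3142518 : 0.07834781
Element Bg pattern (n=2): 0.03984016 : 0.31951968 : 0.64064016
Convolve the two distributions (both contribute in 2-u steps):
  M: 0.18724742×0.03984016 = 0.007460
  M+2: 0.18724742×0.31951968 + 0.42015297×0.03984016 = 0.076568
  M+4: 0.18724742×0.64064016 + 0.42015297×0.31951968 + 0.3142518×0.03984016 = 0.266725
  M+6: 0.42015297×0.64064016 + 0.3142518×0.31951968 + 0.07834781×0.03984016 = 0.372698
  M+8: 0.3142518×0.64064016 + 0.07834781×0.31951968 = 0.226356
  M+10: 0.07834781×0.64064016 = 0.050193
Scale to base peak (0.372698) = 100: 2.0 : 20.5 : 71.6 : 100.0 : 60.7 : 13.5

2.0 : 20.5 : 71.6 : 100.0 : 60.7 : 13.5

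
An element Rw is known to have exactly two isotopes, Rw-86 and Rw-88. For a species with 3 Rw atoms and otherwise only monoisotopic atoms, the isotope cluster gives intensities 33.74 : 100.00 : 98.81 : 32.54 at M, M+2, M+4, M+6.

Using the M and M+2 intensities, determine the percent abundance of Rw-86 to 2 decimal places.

50.30%

Let p = fractional abundance of Rw-86. I(M+2)/I(M) = [C(3,1)·p^2·(1−p)] / p^3 = 3·(1−p)/p = 100.00/33.74 = 2.9638
(1−p)/p = 2.9638/3 = 0.9879  ⇒  p = 1/(1 + 0.9879) = 0.5030
Rw-86: 50.30%, Rw-88: 49.70%.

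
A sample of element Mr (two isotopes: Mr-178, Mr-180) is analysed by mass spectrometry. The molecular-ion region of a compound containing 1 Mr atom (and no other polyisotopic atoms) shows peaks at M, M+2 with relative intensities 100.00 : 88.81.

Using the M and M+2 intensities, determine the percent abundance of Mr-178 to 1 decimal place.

Write p for the Mr-178 fraction. I(M+2)/I(M) = [C(1,1)·p^0·(1−p)] / p^1 = 1·(1−p)/p = 88.81/100.00 = 0.8881
(1−p)/p = 0.8881/1 = 0.8881  ⇒  p = 1/(1 + 0.8881) = 0.5296
Mr-178: 53.0%, Mr-180: 47.0%.

53.0%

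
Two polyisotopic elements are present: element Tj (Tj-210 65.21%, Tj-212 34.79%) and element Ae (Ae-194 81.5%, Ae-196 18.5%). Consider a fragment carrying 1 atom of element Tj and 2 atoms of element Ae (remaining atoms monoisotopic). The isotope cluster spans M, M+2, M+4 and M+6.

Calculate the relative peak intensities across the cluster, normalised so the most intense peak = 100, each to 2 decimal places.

100.00 : 98.75 : 29.37 : 2.75

Element Tj pattern (n=1): 0.6521 : 0.3479
Element Ae pattern (n=2): 0.664225 : 0.30155 : 0.034225
Convolve the two distributions (both contribute in 2-u steps):
  M: 0.6521×0.664225 = 0.433141
  M+2: 0.6521×0.30155 + 0.3479×0.664225 = 0.427725
  M+4: 0.6521×0.034225 + 0.3479×0.30155 = 0.127227
  M+6: 0.3479×0.034225 = 0.011907
Scale to base peak (0.433141) = 100: 100.00 : 98.75 : 29.37 : 2.75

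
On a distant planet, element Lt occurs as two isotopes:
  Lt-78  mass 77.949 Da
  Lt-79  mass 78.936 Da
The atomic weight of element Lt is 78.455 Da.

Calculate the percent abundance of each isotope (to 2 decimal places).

Lt-78: 48.73%, Lt-79: 51.27%

With x = fraction of Lt-78 (so Lt-79 is 1 − x):
77.949·x + 78.936·(1 − x) = 78.455
(77.949 − 78.936)·x = 78.455 − 78.936
x = -0.481 / -0.987 = 0.48734 → 48.73% Lt-78, 51.27% Lt-79.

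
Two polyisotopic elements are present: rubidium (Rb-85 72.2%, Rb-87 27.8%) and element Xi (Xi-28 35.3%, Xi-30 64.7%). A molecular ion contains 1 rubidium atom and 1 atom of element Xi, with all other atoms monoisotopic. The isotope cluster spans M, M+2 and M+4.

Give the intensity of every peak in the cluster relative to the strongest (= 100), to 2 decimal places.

Rubidium pattern (n=1): 0.7220 : 0.2780
Element Xi pattern (n=1): 0.3530 : 0.6470
Convolve the two distributions (both contribute in 2-u steps):
  M: 0.7220×0.3530 = 0.254866
  M+2: 0.7220×0.6470 + 0.2780×0.3530 = 0.565268
  M+4: 0.2780×0.6470 = 0.179866
Scale to base peak (0.565268) = 100: 45.09 : 100.00 : 31.82

45.09 : 100.00 : 31.82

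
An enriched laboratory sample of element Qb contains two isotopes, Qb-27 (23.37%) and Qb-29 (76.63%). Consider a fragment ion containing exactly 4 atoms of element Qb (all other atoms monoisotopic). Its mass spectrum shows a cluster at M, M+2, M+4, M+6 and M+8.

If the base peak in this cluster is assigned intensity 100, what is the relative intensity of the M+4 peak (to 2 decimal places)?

45.75

(0.2337 + 0.7663)^4 gives M 0.0030, M+2 0.0391, M+4 0.1924, M+6 0.4206, M+8 0.3448; the largest is M+6.
P(M+6) = C(4,3) × 0.2337^1 × 0.7663^3 = 4 × 0.2337 × 0.44998338 = 0.420644 (base)
P(M+4) = C(4,2) × 0.2337^2 × 0.7663^2 = 6 × 0.05461569 × 0.58721569 = 0.192427
Relative intensity = 0.192427 / 0.420644 × 100 = 45.75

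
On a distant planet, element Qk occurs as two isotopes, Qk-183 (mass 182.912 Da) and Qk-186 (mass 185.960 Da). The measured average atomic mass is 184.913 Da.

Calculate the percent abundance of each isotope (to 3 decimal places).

Let x be the fractional abundance of Qk-183; then Qk-186 has abundance 1 − x.
182.912·x + 185.960·(1 − x) = 184.913
(182.912 − 185.960)·x = 184.913 − 185.960
x = -1.047 / -3.048 = 0.34350 → 34.350% Qk-183, 65.650% Qk-186.

Qk-183: 34.350%, Qk-186: 65.650%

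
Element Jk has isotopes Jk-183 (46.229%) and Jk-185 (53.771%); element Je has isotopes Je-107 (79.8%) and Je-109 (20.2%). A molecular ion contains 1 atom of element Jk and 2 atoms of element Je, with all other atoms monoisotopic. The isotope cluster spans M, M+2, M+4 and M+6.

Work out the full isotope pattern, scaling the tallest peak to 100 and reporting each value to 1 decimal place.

Element Jk pattern (n=1): 0.46229 : 0.53771
Element Je pattern (n=2): 0.636804 : 0.322392 : 0.040804
Convolve the two distributions (both contribute in 2-u steps):
  M: 0.46229×0.636804 = 0.294388
  M+2: 0.46229×0.322392 + 0.53771×0.636804 = 0.491454
  M+4: 0.46229×0.040804 + 0.53771×0.322392 = 0.192217
  M+6: 0.53771×0.040804 = 0.021941
Scale to base peak (0.491454) = 100: 59.9 : 100.0 : 39.1 : 4.5

59.9 : 100.0 : 39.1 : 4.5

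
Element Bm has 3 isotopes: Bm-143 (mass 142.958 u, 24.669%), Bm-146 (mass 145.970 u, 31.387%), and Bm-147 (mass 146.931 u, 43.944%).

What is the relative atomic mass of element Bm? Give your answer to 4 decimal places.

145.6493 u

Weight each isotope mass by its fractional abundance: 0.24669 × 142.958 + 0.31387 × 145.970 + 0.43944 × 146.931
= 35.26631 + 45.81560 + 64.56736 = 145.64927 u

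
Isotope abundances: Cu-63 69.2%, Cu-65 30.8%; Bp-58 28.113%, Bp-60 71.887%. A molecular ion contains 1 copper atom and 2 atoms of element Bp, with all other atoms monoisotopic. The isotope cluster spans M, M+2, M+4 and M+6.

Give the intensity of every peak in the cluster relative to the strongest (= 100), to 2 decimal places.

Copper pattern (n=1): 0.6920 : 0.3080
Element Bp pattern (n=2): 0.07903408 : 0.40419185 : 0.51677408
Convolve the two distributions (both contribute in 2-u steps):
  M: 0.6920×0.07903408 = 0.054692
  M+2: 0.6920×0.40419185 + 0.3080×0.07903408 = 0.304043
  M+4: 0.6920×0.51677408 + 0.3080×0.40419185 = 0.482099
  M+6: 0.3080×0.51677408 = 0.159166
Scale to base peak (0.482099) = 100: 11.34 : 63.07 : 100.00 : 33.02

11.34 : 63.07 : 100.00 : 33.02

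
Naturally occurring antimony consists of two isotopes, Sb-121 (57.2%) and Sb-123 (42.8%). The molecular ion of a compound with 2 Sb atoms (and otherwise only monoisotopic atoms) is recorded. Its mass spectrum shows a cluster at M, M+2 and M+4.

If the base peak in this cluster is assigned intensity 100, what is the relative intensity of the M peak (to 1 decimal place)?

66.8

(0.572 + 0.428)^2 gives M 0.3272, M+2 0.4896, M+4 0.1832; the largest is M+2.
P(M+2) = C(2,1) × 0.572^1 × 0.428^1 = 2 × 0.5720 × 0.4280 = 0.489632 (base)
P(M) = C(2,0) × 0.572^2 × 0.428^0 = 1 × 0.327184 × 1.0000 = 0.327184
Relative intensity = 0.327184 / 0.489632 × 100 = 66.8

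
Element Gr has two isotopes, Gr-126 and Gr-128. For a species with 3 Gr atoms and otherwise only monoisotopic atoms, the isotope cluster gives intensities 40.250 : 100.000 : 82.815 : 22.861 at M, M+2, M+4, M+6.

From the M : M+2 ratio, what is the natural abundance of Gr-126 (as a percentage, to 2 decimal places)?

54.70%

If p is the fraction of Gr that is Gr-126, then I(M+2)/I(M) = [C(3,1)·p^2·(1−p)] / p^3 = 3·(1−p)/p = 100.000/40.250 = 2.4845
(1−p)/p = 2.4845/3 = 0.8282  ⇒  p = 1/(1 + 0.8282) = 0.5470
Gr-126: 54.70%, Gr-128: 45.30%.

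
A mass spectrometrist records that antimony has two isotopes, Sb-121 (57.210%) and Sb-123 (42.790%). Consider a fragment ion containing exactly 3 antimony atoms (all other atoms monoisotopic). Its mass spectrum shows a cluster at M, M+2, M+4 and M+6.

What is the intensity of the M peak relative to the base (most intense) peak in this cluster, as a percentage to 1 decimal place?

Term probabilities: M 0.1872, M+2 0.4202, M+4 0.3143, M+6 0.0783. Base peak = M+2.
P(M+2) = C(3,1) × 0.57210^2 × 0.42790^1 = 3 × 0.32729841 × 0.4279 = 0.420153 (base)
P(M) = C(3,0) × 0.57210^3 × 0.42790^0 = 1 × 0.18724742 × 1.0000 = 0.187247
Relative intensity = 0.187247 / 0.420153 × 100 = 44.6

44.6%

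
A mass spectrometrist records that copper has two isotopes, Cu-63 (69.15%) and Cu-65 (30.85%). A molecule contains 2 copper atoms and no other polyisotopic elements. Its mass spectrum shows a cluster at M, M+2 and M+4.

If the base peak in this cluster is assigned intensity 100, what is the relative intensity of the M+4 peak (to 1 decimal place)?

19.9

Term probabilities: M 0.4782, M+2 0.4267, M+4 0.0952. Base peak = M.
P(M) = C(2,0) × 0.6915^2 × 0.3085^0 = 1 × 0.47817225 × 1.0000 = 0.478172 (base)
P(M+4) = C(2,2) × 0.6915^0 × 0.3085^2 = 1 × 1.0000 × 0.09517225 = 0.095172
Relative intensity = 0.095172 / 0.478172 × 100 = 19.9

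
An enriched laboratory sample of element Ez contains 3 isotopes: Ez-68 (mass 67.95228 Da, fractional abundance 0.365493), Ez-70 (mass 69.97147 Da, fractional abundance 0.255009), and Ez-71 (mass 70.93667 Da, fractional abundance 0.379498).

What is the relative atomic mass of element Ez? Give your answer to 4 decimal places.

69.5998 Da

Average mass = Σ (abundance × isotope mass) = 0.365493 × 67.95228 + 0.255009 × 69.97147 + 0.379498 × 70.93667
= 24.836083 + 17.843355 + 26.920324 = 69.599762 Da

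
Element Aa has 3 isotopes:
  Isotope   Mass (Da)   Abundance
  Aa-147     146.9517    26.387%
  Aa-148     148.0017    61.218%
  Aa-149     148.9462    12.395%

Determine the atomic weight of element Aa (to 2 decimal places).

Weight each isotope mass by its fractional abundance: 0.26387 × 146.9517 + 0.61218 × 148.0017 + 0.12395 × 148.9462
= 38.77615 + 90.60368 + 18.46188 = 147.84171 Da

147.84 Da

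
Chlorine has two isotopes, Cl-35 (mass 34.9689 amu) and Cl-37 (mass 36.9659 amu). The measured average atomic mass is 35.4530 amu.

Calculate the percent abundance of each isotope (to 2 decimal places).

Cl-35: 75.76%, Cl-37: 24.24%

Writing the weighted mean with unknown fraction x of Cl-35:
34.9689·x + 36.9659·(1 − x) = 35.4530
(34.9689 − 36.9659)·x = 35.4530 − 36.9659
x = -1.5129 / -1.9970 = 0.75759 → 75.76% Cl-35, 24.24% Cl-37.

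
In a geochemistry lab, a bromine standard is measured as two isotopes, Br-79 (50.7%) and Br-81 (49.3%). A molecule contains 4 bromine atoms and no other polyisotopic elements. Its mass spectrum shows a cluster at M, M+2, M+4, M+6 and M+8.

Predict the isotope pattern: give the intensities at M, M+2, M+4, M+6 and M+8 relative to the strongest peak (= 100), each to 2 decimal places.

17.63 : 68.56 : 100.00 : 64.83 : 15.76

The 4 Br atoms are independent, so intensities follow the terms of (0.507 + 0.493)^4.
P(M) = 0.507^4 = 0.066074
P(M+2) = 4 × 0.507^3 × 0.493^1 = 0.256999
P(M+4) = 6 × 0.507^2 × 0.493^2 = 0.374853
P(M+6) = 4 × 0.507^1 × 0.493^3 = 0.243001
P(M+8) = 0.493^4 = 0.059073
The M+4 peak is largest (0.374853); scaling to 100 gives 17.63 : 68.56 : 100.00 : 64.83 : 15.76.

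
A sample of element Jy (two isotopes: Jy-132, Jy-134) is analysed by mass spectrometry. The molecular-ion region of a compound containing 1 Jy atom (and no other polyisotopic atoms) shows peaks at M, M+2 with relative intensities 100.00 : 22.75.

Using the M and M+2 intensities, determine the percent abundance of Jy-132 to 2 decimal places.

Write p for the Jy-132 fraction. I(M+2)/I(M) = [C(1,1)·p^0·(1−p)] / p^1 = 1·(1−p)/p = 22.75/100.00 = 0.2275
(1−p)/p = 0.2275/1 = 0.2275  ⇒  p = 1/(1 + 0.2275) = 0.8147
Jy-132: 81.47%, Jy-134: 18.53%.

81.47%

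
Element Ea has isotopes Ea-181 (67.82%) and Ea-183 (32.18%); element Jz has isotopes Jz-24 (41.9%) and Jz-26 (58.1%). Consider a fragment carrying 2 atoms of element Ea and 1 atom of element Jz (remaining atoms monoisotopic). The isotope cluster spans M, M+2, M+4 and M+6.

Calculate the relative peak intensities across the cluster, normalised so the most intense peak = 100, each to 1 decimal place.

42.8 : 100.0 : 66.0 : 13.4

Element Ea pattern (n=2): 0.45995524 : 0.43648952 : 0.10355524
Element Jz pattern (n=1): 0.4190 : 0.5810
Convolve the two distributions (both contribute in 2-u steps):
  M: 0.45995524×0.4190 = 0.192721
  M+2: 0.45995524×0.5810 + 0.43648952×0.4190 = 0.450123
  M+4: 0.43648952×0.5810 + 0.10355524×0.4190 = 0.296990
  M+6: 0.10355524×0.5810 = 0.060166
Scale to base peak (0.450123) = 100: 42.8 : 100.0 : 66.0 : 13.4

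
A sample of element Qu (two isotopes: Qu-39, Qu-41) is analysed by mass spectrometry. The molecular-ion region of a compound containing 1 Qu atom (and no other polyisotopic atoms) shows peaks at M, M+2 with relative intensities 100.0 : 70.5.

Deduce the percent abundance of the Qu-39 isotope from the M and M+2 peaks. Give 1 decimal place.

58.7%

Let p = fractional abundance of Qu-39. I(M+2)/I(M) = [C(1,1)·p^0·(1−p)] / p^1 = 1·(1−p)/p = 70.5/100.0 = 0.7050
(1−p)/p = 0.7050/1 = 0.7050  ⇒  p = 1/(1 + 0.7050) = 0.5865
Qu-39: 58.7%, Qu-41: 41.3%.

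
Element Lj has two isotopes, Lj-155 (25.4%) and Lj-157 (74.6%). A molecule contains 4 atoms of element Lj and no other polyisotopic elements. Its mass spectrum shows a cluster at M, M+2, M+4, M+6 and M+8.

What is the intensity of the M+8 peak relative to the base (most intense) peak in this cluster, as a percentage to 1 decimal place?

73.4%

Binomial terms of (0.254 + 0.746)^4: M 0.0042, M+2 0.0489, M+4 0.2154, M+6 0.4218, M+8 0.3097 → M+6 is the base peak.
P(M+6) = C(4,3) × 0.254^1 × 0.746^3 = 4 × 0.2540 × 0.41516094 = 0.421804 (base)
P(M+8) = C(4,4) × 0.254^0 × 0.746^4 = 1 × 1.0000 × 0.30971006 = 0.309710
Relative intensity = 0.309710 / 0.421804 × 100 = 73.4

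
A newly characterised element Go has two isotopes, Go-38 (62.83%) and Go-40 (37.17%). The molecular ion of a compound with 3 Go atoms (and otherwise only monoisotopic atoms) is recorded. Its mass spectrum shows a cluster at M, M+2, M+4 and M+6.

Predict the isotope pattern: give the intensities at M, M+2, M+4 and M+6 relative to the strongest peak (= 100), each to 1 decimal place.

Expanding (0.6283 + 0.3717)^3:
P(M) = 0.6283^3 = 0.248028
P(M+2) = 3 × 0.6283^2 × 0.3717^1 = 0.440198
P(M+4) = 3 × 0.6283^1 × 0.3717^2 = 0.260419
P(M+6) = 0.3717^3 = 0.051354
The M+2 peak is largest (0.440198); scaling to 100 gives 56.3 : 100.0 : 59.2 : 11.7.

56.3 : 100.0 : 59.2 : 11.7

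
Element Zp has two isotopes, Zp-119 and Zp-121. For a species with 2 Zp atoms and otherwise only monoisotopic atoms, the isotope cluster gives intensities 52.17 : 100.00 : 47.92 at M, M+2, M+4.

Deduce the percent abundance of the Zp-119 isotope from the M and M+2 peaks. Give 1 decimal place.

Write p for the Zp-119 fraction. I(M+2)/I(M) = [C(2,1)·p^1·(1−p)] / p^2 = 2·(1−p)/p = 100.00/52.17 = 1.9168
(1−p)/p = 1.9168/2 = 0.9584  ⇒  p = 1/(1 + 0.9584) = 0.5106
Zp-119: 51.1%, Zp-121: 48.9%.

51.1%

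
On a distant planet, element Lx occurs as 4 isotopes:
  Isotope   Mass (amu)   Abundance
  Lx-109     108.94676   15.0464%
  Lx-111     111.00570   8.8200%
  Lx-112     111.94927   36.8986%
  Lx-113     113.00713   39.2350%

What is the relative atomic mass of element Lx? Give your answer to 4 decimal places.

The abundance-weighted mean is 0.150464 × 108.94676 + 0.088200 × 111.00570 + 0.368986 × 111.94927 + 0.392350 × 113.00713
= 16.392565 + 9.790703 + 41.307713 + 44.338347 = 111.829328 amu

111.8293 amu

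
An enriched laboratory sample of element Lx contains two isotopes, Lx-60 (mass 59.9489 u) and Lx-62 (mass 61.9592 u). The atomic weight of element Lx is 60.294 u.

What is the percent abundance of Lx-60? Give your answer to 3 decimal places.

With x = fraction of Lx-60 (so Lx-62 is 1 − x):
59.9489·x + 61.9592·(1 − x) = 60.294
(59.9489 − 61.9592)·x = 60.294 − 61.9592
x = -1.6652 / -2.0103 = 0.82833 → 82.833% Lx-60, 17.167% Lx-62.

82.833%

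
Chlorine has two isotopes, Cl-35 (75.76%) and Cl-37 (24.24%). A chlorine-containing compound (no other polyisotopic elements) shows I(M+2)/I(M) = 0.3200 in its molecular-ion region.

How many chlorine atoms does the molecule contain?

For n independent Cl atoms, I(M+2)/I(M) = n · (abundance Cl-37) / (abundance Cl-35) = n · 0.2424/0.7576.
n = 0.3200 × 0.7576/0.2424 = 1.00 ≈ 1

1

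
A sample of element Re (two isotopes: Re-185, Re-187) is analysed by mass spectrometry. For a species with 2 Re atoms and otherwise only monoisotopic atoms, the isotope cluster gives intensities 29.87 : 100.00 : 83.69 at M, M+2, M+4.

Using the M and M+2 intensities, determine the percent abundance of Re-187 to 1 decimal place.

Let p = fractional abundance of Re-185. I(M+2)/I(M) = [C(2,1)·p^1·(1−p)] / p^2 = 2·(1−p)/p = 100.00/29.87 = 3.3478
(1−p)/p = 3.3478/2 = 1.6739  ⇒  p = 1/(1 + 1.6739) = 0.3740
Re-185: 37.4%, Re-187: 62.6%.

62.6%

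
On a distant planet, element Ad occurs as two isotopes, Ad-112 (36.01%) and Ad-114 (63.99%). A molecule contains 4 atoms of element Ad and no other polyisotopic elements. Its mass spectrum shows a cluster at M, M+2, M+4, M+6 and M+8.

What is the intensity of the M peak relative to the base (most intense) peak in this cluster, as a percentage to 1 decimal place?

4.5%

(0.3601 + 0.6399)^4 gives M 0.0168, M+2 0.1195, M+4 0.3186, M+6 0.3774, M+8 0.1677; the largest is M+6.
P(M+6) = C(4,3) × 0.3601^1 × 0.6399^3 = 4 × 0.3601 × 0.26202114 = 0.377415 (base)
P(M) = C(4,0) × 0.3601^4 × 0.6399^0 = 1 × 0.01681483 × 1.0000 = 0.016815
Relative intensity = 0.016815 / 0.377415 × 100 = 4.5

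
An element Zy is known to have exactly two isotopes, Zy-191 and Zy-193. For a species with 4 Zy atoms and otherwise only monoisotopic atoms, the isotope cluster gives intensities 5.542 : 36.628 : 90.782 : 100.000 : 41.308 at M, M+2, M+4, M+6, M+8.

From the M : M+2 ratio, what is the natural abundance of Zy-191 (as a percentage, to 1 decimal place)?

If p is the fraction of Zy that is Zy-191, then I(M+2)/I(M) = [C(4,1)·p^3·(1−p)] / p^4 = 4·(1−p)/p = 36.628/5.542 = 6.6092
(1−p)/p = 6.6092/4 = 1.6523  ⇒  p = 1/(1 + 1.6523) = 0.3770
Zy-191: 37.7%, Zy-193: 62.3%.

37.7%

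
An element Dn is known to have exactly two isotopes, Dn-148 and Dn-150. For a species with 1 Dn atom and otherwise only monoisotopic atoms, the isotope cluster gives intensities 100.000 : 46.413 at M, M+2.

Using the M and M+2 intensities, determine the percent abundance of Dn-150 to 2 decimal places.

31.70%

If p is the fraction of Dn that is Dn-148, then I(M+2)/I(M) = [C(1,1)·p^0·(1−p)] / p^1 = 1·(1−p)/p = 46.413/100.000 = 0.4641
(1−p)/p = 0.4641/1 = 0.4641  ⇒  p = 1/(1 + 0.4641) = 0.6830
Dn-148: 68.30%, Dn-150: 31.70%.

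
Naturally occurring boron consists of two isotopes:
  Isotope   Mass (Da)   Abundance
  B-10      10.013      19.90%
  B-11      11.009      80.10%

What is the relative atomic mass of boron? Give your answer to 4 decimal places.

10.8108 Da

Average mass = Σ (abundance × isotope mass) = 0.1990 × 10.013 + 0.8010 × 11.009
= 1.99259 + 8.81821 = 10.81080 Da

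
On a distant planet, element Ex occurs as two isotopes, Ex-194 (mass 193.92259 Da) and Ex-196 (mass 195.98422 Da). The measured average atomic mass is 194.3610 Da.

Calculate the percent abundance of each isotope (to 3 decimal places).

With x = fraction of Ex-194 (so Ex-196 is 1 − x):
193.92259·x + 195.98422·(1 − x) = 194.3610
(193.92259 − 195.98422)·x = 194.3610 − 195.98422
x = -1.62322 / -2.06163 = 0.78735 → 78.735% Ex-194, 21.265% Ex-196.

Ex-194: 78.735%, Ex-196: 21.265%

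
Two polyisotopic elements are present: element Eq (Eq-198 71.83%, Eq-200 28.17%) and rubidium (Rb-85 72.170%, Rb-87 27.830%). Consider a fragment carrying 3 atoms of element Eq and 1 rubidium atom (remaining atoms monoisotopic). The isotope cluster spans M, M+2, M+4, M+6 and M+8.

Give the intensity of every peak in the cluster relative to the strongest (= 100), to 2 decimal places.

Element Eq pattern (n=3): 0.3706104 : 0.43603348 : 0.17100185 : 0.02235427
Rubidium pattern (n=1): 0.7217 : 0.2783
Convolve the two distributions (both contribute in 2-u steps):
  M: 0.3706104×0.7217 = 0.267470
  M+2: 0.3706104×0.2783 + 0.43603348×0.7217 = 0.417826
  M+4: 0.43603348×0.2783 + 0.17100185×0.7217 = 0.244760
  M+6: 0.17100185×0.2783 + 0.02235427×0.7217 = 0.063723
  M+8: 0.02235427×0.2783 = 0.006221
Scale to base peak (0.417826) = 100: 64.01 : 100.00 : 58.58 : 15.25 : 1.49

64.01 : 100.00 : 58.58 : 15.25 : 1.49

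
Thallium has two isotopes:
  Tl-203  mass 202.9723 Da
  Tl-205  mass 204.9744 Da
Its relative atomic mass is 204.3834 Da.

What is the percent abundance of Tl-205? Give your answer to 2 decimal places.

With x = fraction of Tl-203 (so Tl-205 is 1 − x):
202.9723·x + 204.9744·(1 − x) = 204.3834
(202.9723 − 204.9744)·x = 204.3834 − 204.9744
x = -0.5910 / -2.0021 = 0.29519 → 29.52% Tl-203, 70.48% Tl-205.

70.48%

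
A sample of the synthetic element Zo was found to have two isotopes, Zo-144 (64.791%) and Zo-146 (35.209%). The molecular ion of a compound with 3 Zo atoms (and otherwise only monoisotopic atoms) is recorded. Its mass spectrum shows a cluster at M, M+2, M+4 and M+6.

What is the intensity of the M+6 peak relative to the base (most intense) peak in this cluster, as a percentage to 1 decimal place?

9.8%

Term probabilities: M 0.2720, M+2 0.4434, M+4 0.2410, M+6 0.0436. Base peak = M+2.
P(M+2) = C(3,1) × 0.64791^2 × 0.35209^1 = 3 × 0.41978737 × 0.35209 = 0.443409 (base)
P(M+6) = C(3,3) × 0.64791^0 × 0.35209^3 = 1 × 1.0000 × 0.04364767 = 0.043648
Relative intensity = 0.043648 / 0.443409 × 100 = 9.8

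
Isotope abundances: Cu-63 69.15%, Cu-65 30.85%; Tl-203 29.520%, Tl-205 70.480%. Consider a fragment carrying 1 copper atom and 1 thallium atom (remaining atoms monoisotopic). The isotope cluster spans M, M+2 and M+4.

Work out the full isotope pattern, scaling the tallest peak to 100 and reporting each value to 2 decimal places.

Copper pattern (n=1): 0.6915 : 0.3085
Thallium pattern (n=1): 0.2952 : 0.7048
Convolve the two distributions (both contribute in 2-u steps):
  M: 0.6915×0.2952 = 0.204131
  M+2: 0.6915×0.7048 + 0.3085×0.2952 = 0.578438
  M+4: 0.3085×0.7048 = 0.217431
Scale to base peak (0.578438) = 100: 35.29 : 100.00 : 37.59

35.29 : 100.00 : 37.59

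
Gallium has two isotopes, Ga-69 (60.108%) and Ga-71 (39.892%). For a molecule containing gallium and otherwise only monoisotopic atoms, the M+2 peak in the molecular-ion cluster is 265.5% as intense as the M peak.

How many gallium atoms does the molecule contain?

4

With n Ga atoms, P(M+2)/P(M) = C(n,1)·p^(n−1)q / p^n = n·q/p = n · 0.39892/0.60108.
n = 2.655 × 0.60108/0.39892 = 4.00 ≈ 4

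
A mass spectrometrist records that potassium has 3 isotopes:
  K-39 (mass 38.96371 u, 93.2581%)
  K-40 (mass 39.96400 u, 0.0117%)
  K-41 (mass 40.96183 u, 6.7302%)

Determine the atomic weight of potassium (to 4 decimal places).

39.0983 u

Weight each isotope mass by its fractional abundance: 0.932581 × 38.96371 + 0.000117 × 39.96400 + 0.067302 × 40.96183
= 36.336816 + 0.004676 + 2.756813 = 39.098305 u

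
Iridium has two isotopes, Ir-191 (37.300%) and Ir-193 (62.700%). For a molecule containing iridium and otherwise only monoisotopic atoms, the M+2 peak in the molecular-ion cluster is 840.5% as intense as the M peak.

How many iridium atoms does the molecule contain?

The M+2/M ratio from n Ir atoms is n · q/p = n · 0.62700/0.37300.
n = 8.405 × 0.37300/0.62700 = 5.00 ≈ 5

5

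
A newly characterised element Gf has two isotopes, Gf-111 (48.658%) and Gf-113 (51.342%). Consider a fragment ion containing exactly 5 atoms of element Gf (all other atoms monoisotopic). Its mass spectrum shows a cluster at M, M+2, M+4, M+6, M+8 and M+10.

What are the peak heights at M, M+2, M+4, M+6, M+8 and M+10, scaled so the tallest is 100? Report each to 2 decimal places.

Expanding (0.48658 + 0.51342)^5:
P(M) = 0.48658^5 = 0.027275
P(M+2) = 5 × 0.48658^4 × 0.51342^1 = 0.143900
P(M+4) = 10 × 0.48658^3 × 0.51342^2 = 0.303675
P(M+6) = 10 × 0.48658^2 × 0.51342^3 = 0.320425
P(M+8) = 5 × 0.48658^1 × 0.51342^4 = 0.169050
P(M+10) = 0.51342^5 = 0.035675
The M+6 peak is largest (0.320425); scaling to 100 gives 8.51 : 44.91 : 94.77 : 100.00 : 52.76 : 11.13.

8.51 : 44.91 : 94.77 : 100.00 : 52.76 : 11.13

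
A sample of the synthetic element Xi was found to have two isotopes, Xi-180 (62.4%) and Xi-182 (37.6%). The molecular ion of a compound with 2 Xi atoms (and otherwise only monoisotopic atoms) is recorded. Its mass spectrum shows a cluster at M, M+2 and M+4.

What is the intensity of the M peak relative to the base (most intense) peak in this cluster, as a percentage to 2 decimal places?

Binomial terms of (0.624 + 0.376)^2: M 0.3894, M+2 0.4692, M+4 0.1414 → M+2 is the base peak.
P(M+2) = C(2,1) × 0.624^1 × 0.376^1 = 2 × 0.6240 × 0.3760 = 0.469248 (base)
P(M) = C(2,0) × 0.624^2 × 0.376^0 = 1 × 0.389376 × 1.0000 = 0.389376
Relative intensity = 0.389376 / 0.469248 × 100 = 82.98

82.98%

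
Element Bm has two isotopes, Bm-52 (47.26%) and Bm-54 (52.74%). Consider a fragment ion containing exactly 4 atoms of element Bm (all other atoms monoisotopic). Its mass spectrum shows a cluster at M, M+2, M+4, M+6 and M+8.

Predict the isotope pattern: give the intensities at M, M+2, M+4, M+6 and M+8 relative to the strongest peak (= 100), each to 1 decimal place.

13.4 : 59.7 : 100.0 : 74.4 : 20.8

The 4 Bm atoms are independent, so intensities follow the terms of (0.4726 + 0.5274)^4.
P(M) = 0.4726^4 = 0.049886
P(M+2) = 4 × 0.4726^3 × 0.5274^1 = 0.222680
P(M+4) = 6 × 0.4726^2 × 0.5274^2 = 0.372751
P(M+6) = 4 × 0.4726^1 × 0.5274^3 = 0.277315
P(M+8) = 0.5274^4 = 0.077368
The M+4 peak is largest (0.372751); scaling to 100 gives 13.4 : 59.7 : 100.0 : 74.4 : 20.8.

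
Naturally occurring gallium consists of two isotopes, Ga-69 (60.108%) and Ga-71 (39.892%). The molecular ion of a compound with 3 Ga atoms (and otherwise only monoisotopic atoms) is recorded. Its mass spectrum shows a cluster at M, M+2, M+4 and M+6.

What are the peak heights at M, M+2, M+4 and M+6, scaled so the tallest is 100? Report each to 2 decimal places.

50.23 : 100.00 : 66.37 : 14.68

Each Ga atom is independently Ga-69 (p = 0.60108) or Ga-71 (q = 0.39892); the cluster is the binomial expansion (p + q)^3.
P(M) = 0.60108^3 = 0.217169
P(M+2) = 3 × 0.60108^2 × 0.39892^1 = 0.432386
P(M+4) = 3 × 0.60108^1 × 0.39892^2 = 0.286963
P(M+6) = 0.39892^3 = 0.063483
The M+2 peak is largest (0.432386); scaling to 100 gives 50.23 : 100.00 : 66.37 : 14.68.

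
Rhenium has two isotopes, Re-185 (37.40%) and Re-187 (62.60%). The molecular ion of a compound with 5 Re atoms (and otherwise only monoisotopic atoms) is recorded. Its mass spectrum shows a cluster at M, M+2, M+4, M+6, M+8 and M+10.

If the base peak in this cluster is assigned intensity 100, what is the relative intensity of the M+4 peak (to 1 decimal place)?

59.7

Term probabilities: M 0.0073, M+2 0.0612, M+4 0.2050, M+6 0.3431, M+8 0.2872, M+10 0.0961. Base peak = M+6.
P(M+6) = C(5,3) × 0.3740^2 × 0.6260^3 = 10 × 0.139876 × 0.24531438 = 0.343136 (base)
P(M+4) = C(5,2) × 0.3740^3 × 0.6260^2 = 10 × 0.05231362 × 0.391876 = 0.205005
Relative intensity = 0.205005 / 0.343136 × 100 = 59.7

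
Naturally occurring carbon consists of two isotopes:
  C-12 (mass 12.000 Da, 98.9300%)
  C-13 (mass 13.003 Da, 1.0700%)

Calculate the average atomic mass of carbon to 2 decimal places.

12.01 Da

The abundance-weighted mean is 0.989300 × 12.000 + 0.010700 × 13.003
= 11.8716 + 0.1391 = 12.0107 Da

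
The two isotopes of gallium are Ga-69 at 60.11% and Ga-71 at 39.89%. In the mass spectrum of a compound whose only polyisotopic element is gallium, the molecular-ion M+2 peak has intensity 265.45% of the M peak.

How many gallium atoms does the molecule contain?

4

With n Ga atoms, P(M+2)/P(M) = C(n,1)·p^(n−1)q / p^n = n·q/p = n · 0.3989/0.6011.
n = 2.6545 × 0.6011/0.3989 = 4.00 ≈ 4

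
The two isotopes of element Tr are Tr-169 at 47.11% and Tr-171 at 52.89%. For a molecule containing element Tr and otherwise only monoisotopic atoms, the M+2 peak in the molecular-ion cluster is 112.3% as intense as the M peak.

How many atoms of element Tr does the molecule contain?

1

For n independent Tr atoms, I(M+2)/I(M) = n · (abundance Tr-171) / (abundance Tr-169) = n · 0.5289/0.4711.
n = 1.123 × 0.4711/0.5289 = 1.00 ≈ 1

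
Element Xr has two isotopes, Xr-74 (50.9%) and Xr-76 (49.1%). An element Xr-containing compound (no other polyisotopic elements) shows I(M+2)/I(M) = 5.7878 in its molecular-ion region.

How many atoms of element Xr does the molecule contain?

6

For n independent Xr atoms, I(M+2)/I(M) = n · (abundance Xr-76) / (abundance Xr-74) = n · 0.491/0.509.
n = 5.7878 × 0.509/0.491 = 6.00 ≈ 6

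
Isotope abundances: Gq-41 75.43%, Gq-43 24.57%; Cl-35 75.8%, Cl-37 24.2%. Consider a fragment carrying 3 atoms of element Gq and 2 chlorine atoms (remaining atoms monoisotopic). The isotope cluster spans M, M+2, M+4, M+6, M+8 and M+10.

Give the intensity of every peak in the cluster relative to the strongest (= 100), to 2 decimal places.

Element Gq pattern (n=3): 0.42917293 : 0.41938667 : 0.13660786 : 0.01483254
Chlorine pattern (n=2): 0.574564 : 0.366872 : 0.058564
Convolve the two distributions (both contribute in 2-u steps):
  M: 0.42917293×0.574564 = 0.246587
  M+2: 0.42917293×0.366872 + 0.41938667×0.574564 = 0.398416
  M+4: 0.42917293×0.058564 + 0.41938667×0.366872 + 0.13660786×0.574564 = 0.257485
  M+6: 0.41938667×0.058564 + 0.13660786×0.366872 + 0.01483254×0.574564 = 0.083201
  M+8: 0.13660786×0.058564 + 0.01483254×0.366872 = 0.013442
  M+10: 0.01483254×0.058564 = 0.000869
Scale to base peak (0.398416) = 100: 61.89 : 100.00 : 64.63 : 20.88 : 3.37 : 0.22

61.89 : 100.00 : 64.63 : 20.88 : 3.37 : 0.22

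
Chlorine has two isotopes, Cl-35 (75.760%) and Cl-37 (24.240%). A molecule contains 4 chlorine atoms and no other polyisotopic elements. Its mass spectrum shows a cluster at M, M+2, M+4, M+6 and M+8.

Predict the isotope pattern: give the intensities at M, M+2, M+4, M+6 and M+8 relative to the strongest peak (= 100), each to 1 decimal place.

78.1 : 100.0 : 48.0 : 10.2 : 0.8

Expanding (0.75760 + 0.24240)^4:
P(M) = 0.75760^4 = 0.329428
P(M+2) = 4 × 0.75760^3 × 0.24240^1 = 0.421612
P(M+4) = 6 × 0.75760^2 × 0.24240^2 = 0.202347
P(M+6) = 4 × 0.75760^1 × 0.24240^3 = 0.043162
P(M+8) = 0.24240^4 = 0.003452
The M+2 peak is largest (0.421612); scaling to 100 gives 78.1 : 100.0 : 48.0 : 10.2 : 0.8.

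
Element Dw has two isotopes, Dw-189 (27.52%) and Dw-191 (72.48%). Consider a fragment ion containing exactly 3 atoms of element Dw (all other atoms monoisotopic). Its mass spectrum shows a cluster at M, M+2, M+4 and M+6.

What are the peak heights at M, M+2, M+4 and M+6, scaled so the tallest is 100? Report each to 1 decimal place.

Expanding (0.2752 + 0.7248)^3:
P(M) = 0.2752^3 = 0.020842
P(M+2) = 3 × 0.2752^2 × 0.7248^1 = 0.164678
P(M+4) = 3 × 0.2752^1 × 0.7248^2 = 0.433717
P(M+6) = 0.7248^3 = 0.380763
The M+4 peak is largest (0.433717); scaling to 100 gives 4.8 : 38.0 : 100.0 : 87.8.

4.8 : 38.0 : 100.0 : 87.8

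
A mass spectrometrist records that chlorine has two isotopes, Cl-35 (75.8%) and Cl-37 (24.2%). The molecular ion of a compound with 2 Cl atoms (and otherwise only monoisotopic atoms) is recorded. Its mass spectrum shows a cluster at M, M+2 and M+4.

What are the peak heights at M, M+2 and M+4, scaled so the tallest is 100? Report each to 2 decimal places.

100.00 : 63.85 : 10.19

Expanding (0.758 + 0.242)^2:
P(M) = 0.758^2 = 0.574564
P(M+2) = 2 × 0.758^1 × 0.242^1 = 0.366872
P(M+4) = 0.242^2 = 0.058564
The M peak is largest (0.574564); scaling to 100 gives 100.00 : 63.85 : 10.19.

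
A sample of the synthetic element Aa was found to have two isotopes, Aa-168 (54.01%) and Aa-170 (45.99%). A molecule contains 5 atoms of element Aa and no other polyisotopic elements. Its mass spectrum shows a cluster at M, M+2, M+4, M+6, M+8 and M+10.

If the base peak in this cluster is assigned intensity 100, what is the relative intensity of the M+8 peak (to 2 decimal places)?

36.25

Term probabilities: M 0.0460, M+2 0.1957, M+4 0.3332, M+6 0.2838, M+8 0.1208, M+10 0.0206. Base peak = M+4.
P(M+4) = C(5,2) × 0.5401^3 × 0.4599^2 = 10 × 0.1575515 × 0.21150801 = 0.333234 (base)
P(M+8) = C(5,4) × 0.5401^1 × 0.4599^4 = 5 × 0.5401 × 0.04473564 = 0.120809
Relative intensity = 0.120809 / 0.333234 × 100 = 36.25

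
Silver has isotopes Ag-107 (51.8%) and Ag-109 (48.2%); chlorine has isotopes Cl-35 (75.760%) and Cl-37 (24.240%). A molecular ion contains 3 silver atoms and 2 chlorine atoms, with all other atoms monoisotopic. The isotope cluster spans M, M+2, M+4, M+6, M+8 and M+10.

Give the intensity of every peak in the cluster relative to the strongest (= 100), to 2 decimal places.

22.29 : 76.49 : 100.00 : 61.38 : 17.42 : 1.84

Silver pattern (n=3): 0.13899183 : 0.3879965 : 0.3610315 : 0.11198017
Chlorine pattern (n=2): 0.57395776 : 0.36728448 : 0.05875776
Convolve the two distributions (both contribute in 2-u steps):
  M: 0.13899183×0.57395776 = 0.079775
  M+2: 0.13899183×0.36728448 + 0.3879965×0.57395776 = 0.273743
  M+4: 0.13899183×0.05875776 + 0.3879965×0.36728448 + 0.3610315×0.57395776 = 0.357889
  M+6: 0.3879965×0.05875776 + 0.3610315×0.36728448 + 0.11198017×0.57395776 = 0.219671
  M+8: 0.3610315×0.05875776 + 0.11198017×0.36728448 = 0.062342
  M+10: 0.11198017×0.05875776 = 0.006580
Scale to base peak (0.357889) = 100: 22.29 : 76.49 : 100.00 : 61.38 : 17.42 : 1.84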